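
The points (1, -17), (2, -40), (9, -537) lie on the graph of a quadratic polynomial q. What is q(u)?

Write q(u) = au^2 + bu + c. Substituting each data point gives a linear system:
  a + b + c = -17
  4a + 2b + c = -40
  81a + 9b + c = -537
Solving the system yields a = -6, b = -5, c = -6.
So q(u) = -6u² - 5u - 6.
Check: q(2) = -40. ✓

q(u) = -6u^2 - 5u - 6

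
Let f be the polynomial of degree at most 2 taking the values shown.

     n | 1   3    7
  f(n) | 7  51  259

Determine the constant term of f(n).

0

Write f(n) = an^2 + bn + c. Substituting each data point gives a linear system:
  a + b + c = 7
  9a + 3b + c = 51
  49a + 7b + c = 259
Solving the system yields a = 5, b = 2, c = 0.
So f(n) = 5n² + 2n.
The constant term is 0.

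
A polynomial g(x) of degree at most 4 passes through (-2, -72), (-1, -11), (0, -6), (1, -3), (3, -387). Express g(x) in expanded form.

Write g(x) = ax^4 + bx^3 + cx^2 + dx + e. Substituting each data point gives a linear system:
  16a - 8b + 4c - 2d + e = -72
  a - b + c - d + e = -11
  e = -6
  a + b + c + d + e = -3
  81a + 27b + 9c + 3d + e = -387
Solving the system yields a = -5, b = -1, c = 4, d = 5, e = -6.
So g(x) = -5x⁴ - x³ + 4x² + 5x - 6.
Check: g(-1) = -11. ✓

g(x) = -5x^4 - x^3 + 4x^2 + 5x - 6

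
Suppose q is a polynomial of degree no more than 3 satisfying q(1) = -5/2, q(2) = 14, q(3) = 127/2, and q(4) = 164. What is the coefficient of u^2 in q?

-3/2

Write q(u) = au^3 + bu^2 + cu + d. Substituting each data point gives a linear system:
  a + b + c + d = -5/2
  8a + 4b + 2c + d = 14
  27a + 9b + 3c + d = 127/2
  64a + 16b + 4c + d = 164
Solving the system yields a = 3, b = -3/2, c = 0, d = -4.
So q(u) = 3u³ - (3/2)u² - 4.
The coefficient of u^2 is -3/2.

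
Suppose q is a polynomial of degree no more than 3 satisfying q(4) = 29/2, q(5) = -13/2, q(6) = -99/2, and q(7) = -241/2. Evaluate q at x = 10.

Write q(x) = ax^3 + bx^2 + cx + d. Substituting each data point gives a linear system:
  64a + 16b + 4c + d = 29/2
  125a + 25b + 5c + d = -13/2
  216a + 36b + 6c + d = -99/2
  343a + 49b + 7c + d = -241/2
Solving the system yields a = -1, b = 4, c = 4, d = -3/2.
So q(x) = -x^3 + 4x^2 + 4x - 3/2.
Then q(10) = -1123/2.

-1123/2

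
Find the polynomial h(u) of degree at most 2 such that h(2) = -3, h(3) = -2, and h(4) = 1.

Using the Lagrange interpolation formula with nodes 2, 3, 4:
  L_0(u) = (u - 3)(u - 4) / 2
  L_1(u) = (u - 2)(u - 4) / -1
  L_2(u) = (u - 2)(u - 3) / 2
Then h(u) = -3·L_0(u) - 2·L_1(u) + 1·L_2(u).
Expanding and collecting terms gives h(u) = u² - 4u + 1.
Check: h(4) = 1. ✓

h(u) = u^2 - 4u + 1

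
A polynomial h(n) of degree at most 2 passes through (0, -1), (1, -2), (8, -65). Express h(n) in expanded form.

Write h(n) = an^2 + bn + c. Substituting each data point gives a linear system:
  c = -1
  a + b + c = -2
  64a + 8b + c = -65
Solving the system yields a = -1, b = 0, c = -1.
So h(n) = -n^2 - 1.
Check: h(0) = -1. ✓

h(n) = -n^2 - 1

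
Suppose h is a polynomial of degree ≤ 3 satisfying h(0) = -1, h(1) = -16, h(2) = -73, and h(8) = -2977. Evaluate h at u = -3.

92

Using the Lagrange interpolation formula with nodes 0, 1, 2, 8:
  L_0(u) = (u - 1)(u - 2)(u - 8) / -16
  L_1(u) = u(u - 2)(u - 8) / 7
  L_2(u) = u(u - 1)(u - 8) / -12
  L_3(u) = u(u - 1)(u - 2) / 336
Then h(u) = -1·L_0(u) - 16·L_1(u) - 73·L_2(u) - 2977·L_3(u).
Expanding and collecting terms gives h(u) = -5u^3 - 6u^2 - 4u - 1.
Evaluating at u = -3: h(-3) = 92.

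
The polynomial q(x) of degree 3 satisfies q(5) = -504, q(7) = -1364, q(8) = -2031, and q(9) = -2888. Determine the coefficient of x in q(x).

Write q(x) = ax^3 + bx^2 + cx + d. Substituting each data point gives a linear system:
  125a + 25b + 5c + d = -504
  343a + 49b + 7c + d = -1364
  512a + 64b + 8c + d = -2031
  729a + 81b + 9c + d = -2888
Solving the system yields a = -4, b = 1, c = -6, d = 1.
So q(x) = -4x^3 + x^2 - 6x + 1.
The coefficient of x is -6.

-6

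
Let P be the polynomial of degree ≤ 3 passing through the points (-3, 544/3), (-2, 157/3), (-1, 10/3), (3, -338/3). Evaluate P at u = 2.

Using the Lagrange interpolation formula with nodes -3, -2, -1, 3:
  L_0(u) = (u + 2)(u + 1)(u - 3) / -12
  L_1(u) = (u + 3)(u + 1)(u - 3) / 5
  L_2(u) = (u + 3)(u + 2)(u - 3) / -8
  L_3(u) = (u + 3)(u + 2)(u + 1) / 120
Then P(u) = 544/3·L_0(u) + 157/3·L_1(u) + 10/3·L_2(u) - 338/3·L_3(u).
Expanding and collecting terms gives P(u) = -6u^3 + 4u^2 + 5u - 5/3.
Evaluating at u = 2: P(2) = -71/3.

-71/3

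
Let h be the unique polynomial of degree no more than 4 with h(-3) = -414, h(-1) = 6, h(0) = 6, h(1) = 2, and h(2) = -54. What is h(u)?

h(u) = -5u^4 + 2u^3 + 3u^2 - 4u + 6

Write h(u) = au^4 + bu^3 + cu^2 + du + e. Substituting each data point gives a linear system:
  81a - 27b + 9c - 3d + e = -414
  a - b + c - d + e = 6
  e = 6
  a + b + c + d + e = 2
  16a + 8b + 4c + 2d + e = -54
Solving the system yields a = -5, b = 2, c = 3, d = -4, e = 6.
So h(u) = -5u^4 + 2u^3 + 3u^2 - 4u + 6.
Check: h(0) = 6. ✓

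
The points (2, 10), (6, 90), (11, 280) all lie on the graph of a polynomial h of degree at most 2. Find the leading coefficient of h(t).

2

Write h(t) = at^2 + bt + c. Substituting each data point gives a linear system:
  4a + 2b + c = 10
  36a + 6b + c = 90
  121a + 11b + c = 280
Solving the system yields a = 2, b = 4, c = -6.
So h(t) = 2t^2 + 4t - 6.
The leading coefficient is 2.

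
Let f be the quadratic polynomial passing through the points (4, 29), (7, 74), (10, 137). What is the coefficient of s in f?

4

Write f(s) = as^2 + bs + c. Substituting each data point gives a linear system:
  16a + 4b + c = 29
  49a + 7b + c = 74
  100a + 10b + c = 137
Solving the system yields a = 1, b = 4, c = -3.
So f(s) = s^2 + 4s - 3.
The coefficient of s is 4.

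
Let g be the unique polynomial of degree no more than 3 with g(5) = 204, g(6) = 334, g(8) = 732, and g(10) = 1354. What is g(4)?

112

Write g(u) = au^3 + bu^2 + cu + d. Substituting each data point gives a linear system:
  125a + 25b + 5c + d = 204
  216a + 36b + 6c + d = 334
  512a + 64b + 8c + d = 732
  1000a + 100b + 10c + d = 1354
Solving the system yields a = 1, b = 4, c = -5, d = 4.
So g(u) = u^3 + 4u^2 - 5u + 4.
Then g(4) = 112.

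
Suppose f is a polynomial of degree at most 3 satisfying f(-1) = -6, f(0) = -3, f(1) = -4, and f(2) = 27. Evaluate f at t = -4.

Write f(t) = at^3 + bt^2 + ct + d. Substituting each data point gives a linear system:
  -a + b - c + d = -6
  d = -3
  a + b + c + d = -4
  8a + 4b + 2c + d = 27
Solving the system yields a = 6, b = -2, c = -5, d = -3.
So f(t) = 6t^3 - 2t^2 - 5t - 3.
Then f(-4) = -399.

-399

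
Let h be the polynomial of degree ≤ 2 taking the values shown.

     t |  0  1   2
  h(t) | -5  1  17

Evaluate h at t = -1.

Using the Lagrange interpolation formula with nodes 0, 1, 2:
  L_0(t) = (t - 1)(t - 2) / 2
  L_1(t) = t(t - 2) / -1
  L_2(t) = t(t - 1) / 2
Then h(t) = -5·L_0(t) + 1·L_1(t) + 17·L_2(t).
Expanding and collecting terms gives h(t) = 5t^2 + t - 5.
Evaluating at t = -1: h(-1) = -1.

-1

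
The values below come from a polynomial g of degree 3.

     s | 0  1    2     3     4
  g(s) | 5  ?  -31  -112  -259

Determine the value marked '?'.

The 4 known points determine the degree-3 polynomial uniquely.
Write g(s) = as^3 + bs^2 + cs + d. Substituting each data point gives a linear system:
  d = 5
  8a + 4b + 2c + d = -31
  27a + 9b + 3c + d = -112
  64a + 16b + 4c + d = -259
Solving the system yields a = -3, b = -6, c = 6, d = 5.
So g(s) = -3s^3 - 6s^2 + 6s + 5.
Then g(1) = 2.

2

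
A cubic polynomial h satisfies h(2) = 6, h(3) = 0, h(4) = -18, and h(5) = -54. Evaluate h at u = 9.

-498

Write h(u) = au^3 + bu^2 + cu + d. Substituting each data point gives a linear system:
  8a + 4b + 2c + d = 6
  27a + 9b + 3c + d = 0
  64a + 16b + 4c + d = -18
  125a + 25b + 5c + d = -54
Solving the system yields a = -1, b = 3, c = -2, d = 6.
So h(u) = -u^3 + 3u^2 - 2u + 6.
Then h(9) = -498.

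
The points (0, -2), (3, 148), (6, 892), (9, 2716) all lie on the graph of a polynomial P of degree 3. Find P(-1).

Using the Lagrange interpolation formula with nodes 0, 3, 6, 9:
  L_0(u) = (u - 3)(u - 6)(u - 9) / -162
  L_1(u) = u(u - 6)(u - 9) / 54
  L_2(u) = u(u - 3)(u - 9) / -54
  L_3(u) = u(u - 3)(u - 6) / 162
Then P(u) = -2·L_0(u) + 148·L_1(u) + 892·L_2(u) + 2716·L_3(u).
Expanding and collecting terms gives P(u) = 3u^3 + 6u^2 + 5u - 2.
Evaluating at u = -1: P(-1) = -4.

-4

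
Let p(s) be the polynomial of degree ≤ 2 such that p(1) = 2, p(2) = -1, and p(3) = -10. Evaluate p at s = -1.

Forward differences of the values at s = 1, 2, 3:
  p  : 2  -1  -10
  Δ  : -3  -9
  Δ^2: -6
The second differences are constant, confirming degree 2.
Interpolating (Newton forward form) and evaluating at s = -1 gives p(-1) = -10.

-10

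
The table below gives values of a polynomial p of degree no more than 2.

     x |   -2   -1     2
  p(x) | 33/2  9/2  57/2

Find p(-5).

Write p(x) = ax^2 + bx + c. Substituting each data point gives a linear system:
  4a - 2b + c = 33/2
  a - b + c = 9/2
  4a + 2b + c = 57/2
Solving the system yields a = 5, b = 3, c = 5/2.
So p(x) = 5x^2 + 3x + 5/2.
Then p(-5) = 225/2.

225/2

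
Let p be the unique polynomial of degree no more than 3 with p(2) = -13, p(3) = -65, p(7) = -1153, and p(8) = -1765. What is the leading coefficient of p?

Write p(s) = as^3 + bs^2 + cs + d. Substituting each data point gives a linear system:
  8a + 4b + 2c + d = -13
  27a + 9b + 3c + d = -65
  343a + 49b + 7c + d = -1153
  512a + 64b + 8c + d = -1765
Solving the system yields a = -4, b = 4, c = 4, d = -5.
So p(s) = -4s^3 + 4s^2 + 4s - 5.
The leading coefficient is -4.

-4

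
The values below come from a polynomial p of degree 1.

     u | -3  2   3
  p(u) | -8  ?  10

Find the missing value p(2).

The 2 known points determine the degree-1 polynomial uniquely.
Write p(u) = au + b. Substituting each data point gives a linear system:
  -3a + b = -8
  3a + b = 10
Solving the system yields a = 3, b = 1.
So p(u) = 3u + 1.
Then p(2) = 7.

7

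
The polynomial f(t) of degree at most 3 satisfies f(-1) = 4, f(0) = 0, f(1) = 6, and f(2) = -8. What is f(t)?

f(t) = -5t^3 + 5t^2 + 6t

Write f(t) = at^3 + bt^2 + ct + d. Substituting each data point gives a linear system:
  -a + b - c + d = 4
  d = 0
  a + b + c + d = 6
  8a + 4b + 2c + d = -8
Solving the system yields a = -5, b = 5, c = 6, d = 0.
So f(t) = -5t^3 + 5t^2 + 6t.
Check: f(2) = -8. ✓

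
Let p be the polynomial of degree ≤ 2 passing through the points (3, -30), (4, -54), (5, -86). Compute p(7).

-174

Forward differences of the values at n = 3, 4, 5:
  p  : -30  -54  -86
  Δ  : -24  -32
  Δ^2: -8
The second differences are constant, confirming degree 2.
Interpolating (Newton forward form) and evaluating at n = 7 gives p(7) = -174.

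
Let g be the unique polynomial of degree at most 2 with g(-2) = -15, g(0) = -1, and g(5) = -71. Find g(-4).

Write g(u) = au^2 + bu + c. Substituting each data point gives a linear system:
  4a - 2b + c = -15
  c = -1
  25a + 5b + c = -71
Solving the system yields a = -3, b = 1, c = -1.
So g(u) = -3u^2 + u - 1.
Then g(-4) = -53.

-53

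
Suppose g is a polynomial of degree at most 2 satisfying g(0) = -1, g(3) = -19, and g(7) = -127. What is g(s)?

Write g(s) = as^2 + bs + c. Substituting each data point gives a linear system:
  c = -1
  9a + 3b + c = -19
  49a + 7b + c = -127
Solving the system yields a = -3, b = 3, c = -1.
So g(s) = -3s^2 + 3s - 1.
Check: g(0) = -1. ✓

g(s) = -3s^2 + 3s - 1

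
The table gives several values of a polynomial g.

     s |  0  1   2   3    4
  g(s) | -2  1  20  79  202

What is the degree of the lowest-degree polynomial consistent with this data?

3

Forward differences of the values at s = 0, 1, 2, 3, 4:
  g  : -2  1  20  79  202
  Δ  : 3  19  59  123
  Δ^2: 16  40  64
  Δ^3: 24  24
  Δ^4: 0
The third differences are constant (24) and nonzero, while all higher differences vanish, so the minimal degree is 3.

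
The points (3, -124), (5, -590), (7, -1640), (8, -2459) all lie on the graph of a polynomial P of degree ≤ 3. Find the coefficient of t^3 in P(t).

Write P(t) = at^3 + bt^2 + ct + d. Substituting each data point gives a linear system:
  27a + 9b + 3c + d = -124
  125a + 25b + 5c + d = -590
  343a + 49b + 7c + d = -1640
  512a + 64b + 8c + d = -2459
Solving the system yields a = -5, b = 2, c = -4, d = 5.
So P(t) = -5t³ + 2t² - 4t + 5.
The leading coefficient is -5.

-5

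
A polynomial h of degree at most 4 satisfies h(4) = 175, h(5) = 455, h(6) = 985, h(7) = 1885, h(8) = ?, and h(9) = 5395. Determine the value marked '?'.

3299

The 5 known points determine the degree-4 polynomial uniquely.
Write h(u) = au^4 + bu^3 + cu^2 + du + e. Substituting each data point gives a linear system:
  256a + 64b + 16c + 4d + e = 175
  625a + 125b + 25c + 5d + e = 455
  1296a + 216b + 36c + 6d + e = 985
  2401a + 343b + 49c + 7d + e = 1885
  6561a + 729b + 81c + 9d + e = 5395
Solving the system yields a = 1, b = -2, c = 4, d = -3, e = -5.
So h(u) = u⁴ - 2u³ + 4u² - 3u - 5.
Then h(8) = 3299.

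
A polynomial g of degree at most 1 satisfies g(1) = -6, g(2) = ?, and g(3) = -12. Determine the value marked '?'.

On equispaced nodes a degree-1 polynomial has vanishing second forward difference, so
  g(1) - 2·g(2) + g(3) = 0.
Substituting the known values and solving for g(2):
  -2·g(2) = 18
  g(2) = -9.

-9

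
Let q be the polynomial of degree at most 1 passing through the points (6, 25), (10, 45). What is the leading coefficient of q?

5

Write q(n) = an + b. Substituting each data point gives a linear system:
  6a + b = 25
  10a + b = 45
Solving the system yields a = 5, b = -5.
So q(n) = 5n - 5.
The leading coefficient is 5.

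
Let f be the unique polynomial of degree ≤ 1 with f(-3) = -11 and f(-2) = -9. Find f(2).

-1

Write f(u) = au + b. Substituting each data point gives a linear system:
  -3a + b = -11
  -2a + b = -9
Solving the system yields a = 2, b = -5.
So f(u) = 2u - 5.
Then f(2) = -1.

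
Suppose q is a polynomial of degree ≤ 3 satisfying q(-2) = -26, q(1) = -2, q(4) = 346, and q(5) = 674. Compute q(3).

Write q(n) = an^3 + bn^2 + cn + d. Substituting each data point gives a linear system:
  -8a + 4b - 2c + d = -26
  a + b + c + d = -2
  64a + 16b + 4c + d = 346
  125a + 25b + 5c + d = 674
Solving the system yields a = 5, b = 3, c = -4, d = -6.
So q(n) = 5n^3 + 3n^2 - 4n - 6.
Then q(3) = 144.

144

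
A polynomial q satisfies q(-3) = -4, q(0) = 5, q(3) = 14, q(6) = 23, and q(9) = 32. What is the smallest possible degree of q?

Forward differences of the values at s = -3, 0, 3, 6, 9:
  q  : -4  5  14  23  32
  Δ  : 9  9  9  9
  Δ^2: 0  0  0
  Δ^3: 0  0
  Δ^4: 0
The first differences are constant (9) and nonzero, while all higher differences vanish, so the minimal degree is 1.

1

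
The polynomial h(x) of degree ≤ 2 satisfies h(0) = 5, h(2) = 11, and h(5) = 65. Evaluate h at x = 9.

221

Write h(x) = ax^2 + bx + c. Substituting each data point gives a linear system:
  c = 5
  4a + 2b + c = 11
  25a + 5b + c = 65
Solving the system yields a = 3, b = -3, c = 5.
So h(x) = 3x^2 - 3x + 5.
Then h(9) = 221.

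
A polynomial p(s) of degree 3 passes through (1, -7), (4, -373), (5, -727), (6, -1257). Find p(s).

p(s) = -6s^3 + 2s^2 - 6s + 3

Using the Lagrange interpolation formula with nodes 1, 4, 5, 6:
  L_0(s) = (s - 4)(s - 5)(s - 6) / -60
  L_1(s) = (s - 1)(s - 5)(s - 6) / 6
  L_2(s) = (s - 1)(s - 4)(s - 6) / -4
  L_3(s) = (s - 1)(s - 4)(s - 5) / 10
Then p(s) = -7·L_0(s) - 373·L_1(s) - 727·L_2(s) - 1257·L_3(s).
Expanding and collecting terms gives p(s) = -6s^3 + 2s^2 - 6s + 3.
Check: p(5) = -727. ✓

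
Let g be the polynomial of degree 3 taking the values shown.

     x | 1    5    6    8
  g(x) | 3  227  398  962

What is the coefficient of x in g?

Write g(x) = ax^3 + bx^2 + cx + d. Substituting each data point gives a linear system:
  a + b + c + d = 3
  125a + 25b + 5c + d = 227
  216a + 36b + 6c + d = 398
  512a + 64b + 8c + d = 962
Solving the system yields a = 2, b = -1, c = 0, d = 2.
So g(x) = 2x³ - x² + 2.
The coefficient of x is 0.

0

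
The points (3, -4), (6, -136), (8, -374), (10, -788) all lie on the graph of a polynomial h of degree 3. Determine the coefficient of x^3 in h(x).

-1

Write h(x) = ax^3 + bx^2 + cx + d. Substituting each data point gives a linear system:
  27a + 9b + 3c + d = -4
  216a + 36b + 6c + d = -136
  512a + 64b + 8c + d = -374
  1000a + 100b + 10c + d = -788
Solving the system yields a = -1, b = 2, c = 1, d = 2.
So h(x) = -x^3 + 2x^2 + x + 2.
The leading coefficient is -1.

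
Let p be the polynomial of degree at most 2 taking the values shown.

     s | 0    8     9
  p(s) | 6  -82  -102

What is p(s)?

Using the Lagrange interpolation formula with nodes 0, 8, 9:
  L_0(s) = (s - 8)(s - 9) / 72
  L_1(s) = s(s - 9) / -8
  L_2(s) = s(s - 8) / 9
Then p(s) = 6·L_0(s) - 82·L_1(s) - 102·L_2(s).
Expanding and collecting terms gives p(s) = -s² - 3s + 6.
Check: p(0) = 6. ✓

p(s) = -s^2 - 3s + 6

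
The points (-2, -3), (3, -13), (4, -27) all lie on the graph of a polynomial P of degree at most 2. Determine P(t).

Write P(t) = at^2 + bt + c. Substituting each data point gives a linear system:
  4a - 2b + c = -3
  9a + 3b + c = -13
  16a + 4b + c = -27
Solving the system yields a = -2, b = 0, c = 5.
So P(t) = -2t^2 + 5.
Check: P(4) = -27. ✓

P(t) = -2t^2 + 5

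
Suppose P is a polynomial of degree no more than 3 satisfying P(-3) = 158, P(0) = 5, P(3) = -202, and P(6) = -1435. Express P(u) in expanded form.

Write P(u) = au^3 + bu^2 + cu + d. Substituting each data point gives a linear system:
  -27a + 9b - 3c + d = 158
  d = 5
  27a + 9b + 3c + d = -202
  216a + 36b + 6c + d = -1435
Solving the system yields a = -6, b = -3, c = -6, d = 5.
So P(u) = -6u^3 - 3u^2 - 6u + 5.
Check: P(0) = 5. ✓

P(u) = -6u^3 - 3u^2 - 6u + 5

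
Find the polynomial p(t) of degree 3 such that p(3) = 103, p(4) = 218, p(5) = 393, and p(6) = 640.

p(t) = 2t^3 + 6t^2 - t - 2

Write p(t) = at^3 + bt^2 + ct + d. Substituting each data point gives a linear system:
  27a + 9b + 3c + d = 103
  64a + 16b + 4c + d = 218
  125a + 25b + 5c + d = 393
  216a + 36b + 6c + d = 640
Solving the system yields a = 2, b = 6, c = -1, d = -2.
So p(t) = 2t^3 + 6t^2 - t - 2.
Check: p(3) = 103. ✓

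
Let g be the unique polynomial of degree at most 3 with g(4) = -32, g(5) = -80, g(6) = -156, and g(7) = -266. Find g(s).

Write g(s) = as^3 + bs^2 + cs + d. Substituting each data point gives a linear system:
  64a + 16b + 4c + d = -32
  125a + 25b + 5c + d = -80
  216a + 36b + 6c + d = -156
  343a + 49b + 7c + d = -266
Solving the system yields a = -1, b = 1, c = 4, d = 0.
So g(s) = -s^3 + s^2 + 4s.
Check: g(6) = -156. ✓

g(s) = -s^3 + s^2 + 4s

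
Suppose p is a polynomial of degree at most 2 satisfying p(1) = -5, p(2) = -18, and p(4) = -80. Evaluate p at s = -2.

-38

Using the Lagrange interpolation formula with nodes 1, 2, 4:
  L_0(s) = (s - 2)(s - 4) / 3
  L_1(s) = (s - 1)(s - 4) / -2
  L_2(s) = (s - 1)(s - 2) / 6
Then p(s) = -5·L_0(s) - 18·L_1(s) - 80·L_2(s).
Expanding and collecting terms gives p(s) = -6s^2 + 5s - 4.
Evaluating at s = -2: p(-2) = -38.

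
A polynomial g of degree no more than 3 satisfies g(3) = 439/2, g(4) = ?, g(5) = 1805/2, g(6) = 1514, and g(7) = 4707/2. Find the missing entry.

The 4 known points determine the degree-3 polynomial uniquely.
Write g(s) = as^3 + bs^2 + cs + d. Substituting each data point gives a linear system:
  27a + 9b + 3c + d = 439/2
  125a + 25b + 5c + d = 1805/2
  216a + 36b + 6c + d = 1514
  343a + 49b + 7c + d = 4707/2
Solving the system yields a = 6, b = 6, c = -1/2, d = 5.
So g(s) = 6s^3 + 6s^2 - (1/2)s + 5.
Then g(4) = 483.

483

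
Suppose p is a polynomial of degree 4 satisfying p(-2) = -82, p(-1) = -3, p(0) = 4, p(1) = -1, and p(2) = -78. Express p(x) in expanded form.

Write p(x) = ax^4 + bx^3 + cx^2 + dx + e. Substituting each data point gives a linear system:
  16a - 8b + 4c - 2d + e = -82
  a - b + c - d + e = -3
  e = 4
  a + b + c + d + e = -1
  16a + 8b + 4c + 2d + e = -78
Solving the system yields a = -5, b = 0, c = -1, d = 1, e = 4.
So p(x) = -5x^4 - x^2 + x + 4.
Check: p(0) = 4. ✓

p(x) = -5x^4 - x^2 + x + 4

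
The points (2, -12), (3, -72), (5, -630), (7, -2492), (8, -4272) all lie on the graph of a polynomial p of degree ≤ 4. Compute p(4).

Using the Lagrange interpolation formula with nodes 2, 3, 5, 7, 8:
  L_0(n) = (n - 3)(n - 5)(n - 7)(n - 8) / 90
  L_1(n) = (n - 2)(n - 5)(n - 7)(n - 8) / -40
  L_2(n) = (n - 2)(n - 3)(n - 7)(n - 8) / 36
  L_3(n) = (n - 2)(n - 3)(n - 5)(n - 8) / -40
  L_4(n) = (n - 2)(n - 3)(n - 5)(n - 7) / 90
Then p(n) = -12·L_0(n) - 72·L_1(n) - 630·L_2(n) - 2492·L_3(n) - 4272·L_4(n).
Expanding and collecting terms gives p(n) = -n⁴ - n³ + 6n² - 6n.
Evaluating at n = 4: p(4) = -248.

-248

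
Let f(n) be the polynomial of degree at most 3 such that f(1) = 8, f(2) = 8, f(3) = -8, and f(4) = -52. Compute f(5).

Forward differences of the values at n = 1, 2, 3, 4:
  f  : 8  8  -8  -52
  Δ  : 0  -16  -44
  Δ^2: -16  -28
  Δ^3: -12
The third differences are constant, confirming degree 3.
Interpolating (Newton forward form) and evaluating at n = 5 gives f(5) = -136.

-136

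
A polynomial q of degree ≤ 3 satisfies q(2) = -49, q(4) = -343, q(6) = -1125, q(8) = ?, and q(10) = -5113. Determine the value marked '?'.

On equispaced nodes a degree-3 polynomial has vanishing fourth forward difference, so
  q(2) - 4·q(4) + 6·q(6) - 4·q(8) + q(10) = 0.
Substituting the known values and solving for q(8):
  -4·q(8) = 10540
  q(8) = -2635.

-2635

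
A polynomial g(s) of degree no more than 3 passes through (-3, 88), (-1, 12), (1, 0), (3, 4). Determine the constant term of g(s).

Write g(s) = as^3 + bs^2 + cs + d. Substituting each data point gives a linear system:
  -27a + 9b - 3c + d = 88
  -a + b - c + d = 12
  a + b + c + d = 0
  27a + 9b + 3c + d = 4
Solving the system yields a = -1, b = 5, c = -5, d = 1.
So g(s) = -s^3 + 5s^2 - 5s + 1.
The constant term is 1.

1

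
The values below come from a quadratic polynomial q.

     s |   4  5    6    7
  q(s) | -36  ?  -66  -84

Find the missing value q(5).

-50

The 3 known points determine the degree-2 polynomial uniquely.
Write q(s) = as^2 + bs + c. Substituting each data point gives a linear system:
  16a + 4b + c = -36
  36a + 6b + c = -66
  49a + 7b + c = -84
Solving the system yields a = -1, b = -5, c = 0.
So q(s) = -s^2 - 5s.
Then q(5) = -50.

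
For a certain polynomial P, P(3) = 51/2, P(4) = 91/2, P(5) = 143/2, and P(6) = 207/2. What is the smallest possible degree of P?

Forward differences of the values at s = 3, 4, 5, 6:
  P  : 51/2  91/2  143/2  207/2
  Δ  : 20  26  32
  Δ^2: 6  6
  Δ^3: 0
The second differences are constant (6) and nonzero, while all higher differences vanish, so the minimal degree is 2.

2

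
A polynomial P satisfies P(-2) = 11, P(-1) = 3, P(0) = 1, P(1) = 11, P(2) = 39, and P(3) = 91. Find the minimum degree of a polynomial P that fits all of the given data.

3

Forward differences of the values at t = -2, -1, 0, 1, 2, 3:
  P  : 11  3  1  11  39  91
  Δ  : -8  -2  10  28  52
  Δ^2: 6  12  18  24
  Δ^3: 6  6  6
  Δ^4: 0  0
  Δ^5: 0
The third differences are constant (6) and nonzero, while all higher differences vanish, so the minimal degree is 3.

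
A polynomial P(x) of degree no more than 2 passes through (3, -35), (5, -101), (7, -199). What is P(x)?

P(x) = -4x^2 - x + 4

Write P(x) = ax^2 + bx + c. Substituting each data point gives a linear system:
  9a + 3b + c = -35
  25a + 5b + c = -101
  49a + 7b + c = -199
Solving the system yields a = -4, b = -1, c = 4.
So P(x) = -4x^2 - x + 4.
Check: P(3) = -35. ✓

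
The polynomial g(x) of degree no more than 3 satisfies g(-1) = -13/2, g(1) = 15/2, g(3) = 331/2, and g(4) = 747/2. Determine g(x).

Using the Lagrange interpolation formula with nodes -1, 1, 3, 4:
  L_0(x) = (x - 1)(x - 3)(x - 4) / -40
  L_1(x) = (x + 1)(x - 3)(x - 4) / 12
  L_2(x) = (x + 1)(x - 1)(x - 4) / -8
  L_3(x) = (x + 1)(x - 1)(x - 3) / 15
Then g(x) = -13/2·L_0(x) + 15/2·L_1(x) + 331/2·L_2(x) + 747/2·L_3(x).
Expanding and collecting terms gives g(x) = 5x³ + 3x² + 2x - 5/2.
Check: g(-1) = -13/2. ✓

g(x) = 5x^3 + 3x^2 + 2x - 5/2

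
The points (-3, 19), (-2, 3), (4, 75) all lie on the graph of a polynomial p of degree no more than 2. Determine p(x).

p(x) = 4x^2 + 4x - 5

Write p(x) = ax^2 + bx + c. Substituting each data point gives a linear system:
  9a - 3b + c = 19
  4a - 2b + c = 3
  16a + 4b + c = 75
Solving the system yields a = 4, b = 4, c = -5.
So p(x) = 4x² + 4x - 5.
Check: p(4) = 75. ✓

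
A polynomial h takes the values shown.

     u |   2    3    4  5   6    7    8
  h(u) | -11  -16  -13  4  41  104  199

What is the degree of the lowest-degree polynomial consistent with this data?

Forward differences of the values at u = 2, 3, 4, 5, 6, 7, 8:
  h  : -11  -16  -13  4  41  104  199
  Δ  : -5  3  17  37  63  95
  Δ^2: 8  14  20  26  32
  Δ^3: 6  6  6  6
  Δ^4: 0  0  0
  Δ^5: 0  0
  Δ^6: 0
The third differences are constant (6) and nonzero, while all higher differences vanish, so the minimal degree is 3.

3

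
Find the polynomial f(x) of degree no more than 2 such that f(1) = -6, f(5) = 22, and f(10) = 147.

Write f(x) = ax^2 + bx + c. Substituting each data point gives a linear system:
  a + b + c = -6
  25a + 5b + c = 22
  100a + 10b + c = 147
Solving the system yields a = 2, b = -5, c = -3.
So f(x) = 2x^2 - 5x - 3.
Check: f(10) = 147. ✓

f(x) = 2x^2 - 5x - 3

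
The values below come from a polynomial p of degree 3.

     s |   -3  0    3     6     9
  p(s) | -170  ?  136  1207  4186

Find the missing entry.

1

The 4 known points determine the degree-3 polynomial uniquely.
Write p(s) = as^3 + bs^2 + cs + d. Substituting each data point gives a linear system:
  -27a + 9b - 3c + d = -170
  27a + 9b + 3c + d = 136
  216a + 36b + 6c + d = 1207
  729a + 81b + 9c + d = 4186
Solving the system yields a = 6, b = -2, c = -3, d = 1.
So p(s) = 6s^3 - 2s^2 - 3s + 1.
Then p(0) = 1.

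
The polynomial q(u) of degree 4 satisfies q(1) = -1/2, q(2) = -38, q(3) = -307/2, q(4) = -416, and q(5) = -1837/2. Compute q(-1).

Write q(u) = au^4 + bu^3 + cu^2 + du + e. Substituting each data point gives a linear system:
  a + b + c + d + e = -1/2
  16a + 8b + 4c + 2d + e = -38
  81a + 27b + 9c + 3d + e = -307/2
  256a + 64b + 16c + 4d + e = -416
  625a + 125b + 25c + 5d + e = -1837/2
Solving the system yields a = -1, b = -3/2, c = -5, d = 3, e = 4.
So q(u) = -u⁴ - (3/2)u³ - 5u² + 3u + 4.
Then q(-1) = -7/2.

-7/2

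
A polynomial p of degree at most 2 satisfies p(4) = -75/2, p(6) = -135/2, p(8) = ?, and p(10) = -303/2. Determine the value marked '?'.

The 3 known points determine the degree-2 polynomial uniquely.
Write p(s) = as^2 + bs + c. Substituting each data point gives a linear system:
  16a + 4b + c = -75/2
  36a + 6b + c = -135/2
  100a + 10b + c = -303/2
Solving the system yields a = -1, b = -5, c = -3/2.
So p(s) = -s^2 - 5s - 3/2.
Then p(8) = -211/2.

-211/2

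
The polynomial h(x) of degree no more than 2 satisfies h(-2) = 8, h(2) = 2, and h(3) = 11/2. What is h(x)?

Write h(x) = ax^2 + bx + c. Substituting each data point gives a linear system:
  4a - 2b + c = 8
  4a + 2b + c = 2
  9a + 3b + c = 11/2
Solving the system yields a = 1, b = -3/2, c = 1.
So h(x) = x^2 - (3/2)x + 1.
Check: h(-2) = 8. ✓

h(x) = x^2 - (3/2)x + 1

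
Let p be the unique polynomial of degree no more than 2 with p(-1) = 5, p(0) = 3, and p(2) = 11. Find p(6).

75

Write p(t) = at^2 + bt + c. Substituting each data point gives a linear system:
  a - b + c = 5
  c = 3
  4a + 2b + c = 11
Solving the system yields a = 2, b = 0, c = 3.
So p(t) = 2t^2 + 3.
Then p(6) = 75.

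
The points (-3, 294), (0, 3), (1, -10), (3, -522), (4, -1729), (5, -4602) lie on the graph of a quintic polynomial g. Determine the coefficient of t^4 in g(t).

-1

Write g(t) = at^5 + bt^4 + ct^3 + dt^2 + et + k. Substituting each data point gives a linear system:
  -243a + 81b - 27c + 9d - 3e + k = 294
  k = 3
  a + b + c + d + e + k = -10
  243a + 81b + 27c + 9d + 3e + k = -522
  1024a + 256b + 64c + 16d + 4e + k = -1729
  3125a + 625b + 125c + 25d + 5e + k = -4602
Solving the system yields a = -1, b = -1, c = -6, d = -4, e = -1, k = 3.
So g(t) = -t^5 - t^4 - 6t^3 - 4t^2 - t + 3.
The coefficient of t^4 is -1.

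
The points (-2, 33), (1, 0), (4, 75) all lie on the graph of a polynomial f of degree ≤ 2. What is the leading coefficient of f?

Write f(u) = au^2 + bu + c. Substituting each data point gives a linear system:
  4a - 2b + c = 33
  a + b + c = 0
  16a + 4b + c = 75
Solving the system yields a = 6, b = -5, c = -1.
So f(u) = 6u² - 5u - 1.
The leading coefficient is 6.

6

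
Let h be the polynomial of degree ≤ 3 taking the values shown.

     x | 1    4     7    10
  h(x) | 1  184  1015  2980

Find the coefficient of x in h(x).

Write h(x) = ax^3 + bx^2 + cx + d. Substituting each data point gives a linear system:
  a + b + c + d = 1
  64a + 16b + 4c + d = 184
  343a + 49b + 7c + d = 1015
  1000a + 100b + 10c + d = 2980
Solving the system yields a = 3, b = 0, c = -2, d = 0.
So h(x) = 3x^3 - 2x.
The coefficient of x is -2.

-2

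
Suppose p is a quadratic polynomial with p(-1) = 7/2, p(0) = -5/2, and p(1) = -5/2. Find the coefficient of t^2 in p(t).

Write p(t) = at^2 + bt + c. Substituting each data point gives a linear system:
  a - b + c = 7/2
  c = -5/2
  a + b + c = -5/2
Solving the system yields a = 3, b = -3, c = -5/2.
So p(t) = 3t² - 3t - 5/2.
The leading coefficient is 3.

3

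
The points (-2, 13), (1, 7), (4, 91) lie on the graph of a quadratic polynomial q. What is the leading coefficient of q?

Write q(n) = an^2 + bn + c. Substituting each data point gives a linear system:
  4a - 2b + c = 13
  a + b + c = 7
  16a + 4b + c = 91
Solving the system yields a = 5, b = 3, c = -1.
So q(n) = 5n² + 3n - 1.
The leading coefficient is 5.

5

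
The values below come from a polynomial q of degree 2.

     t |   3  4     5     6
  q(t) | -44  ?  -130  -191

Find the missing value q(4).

The 3 known points determine the degree-2 polynomial uniquely.
Write q(t) = at^2 + bt + c. Substituting each data point gives a linear system:
  9a + 3b + c = -44
  25a + 5b + c = -130
  36a + 6b + c = -191
Solving the system yields a = -6, b = 5, c = -5.
So q(t) = -6t^2 + 5t - 5.
Then q(4) = -81.

-81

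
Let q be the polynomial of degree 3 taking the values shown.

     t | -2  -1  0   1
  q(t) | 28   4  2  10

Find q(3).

Using the Lagrange interpolation formula with nodes -2, -1, 0, 1:
  L_0(t) = (t + 1)t(t - 1) / -6
  L_1(t) = (t + 2)t(t - 1) / 2
  L_2(t) = (t + 2)(t + 1)(t - 1) / -2
  L_3(t) = (t + 2)(t + 1)t / 6
Then q(t) = 28·L_0(t) + 4·L_1(t) + 2·L_2(t) + 10·L_3(t).
Expanding and collecting terms gives q(t) = -2t³ + 5t² + 5t + 2.
Evaluating at t = 3: q(3) = 8.

8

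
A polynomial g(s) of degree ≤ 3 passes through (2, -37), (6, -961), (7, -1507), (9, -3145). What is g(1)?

-1

Using the Lagrange interpolation formula with nodes 2, 6, 7, 9:
  L_0(s) = (s - 6)(s - 7)(s - 9) / -140
  L_1(s) = (s - 2)(s - 7)(s - 9) / 12
  L_2(s) = (s - 2)(s - 6)(s - 9) / -10
  L_3(s) = (s - 2)(s - 6)(s - 7) / 42
Then g(s) = -37·L_0(s) - 961·L_1(s) - 1507·L_2(s) - 3145·L_3(s).
Expanding and collecting terms gives g(s) = -4s^3 - 3s^2 + s + 5.
Evaluating at s = 1: g(1) = -1.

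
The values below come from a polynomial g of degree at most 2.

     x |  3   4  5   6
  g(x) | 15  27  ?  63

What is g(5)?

43

The 3 known points determine the degree-2 polynomial uniquely.
Write g(x) = ax^2 + bx + c. Substituting each data point gives a linear system:
  9a + 3b + c = 15
  16a + 4b + c = 27
  36a + 6b + c = 63
Solving the system yields a = 2, b = -2, c = 3.
So g(x) = 2x^2 - 2x + 3.
Then g(5) = 43.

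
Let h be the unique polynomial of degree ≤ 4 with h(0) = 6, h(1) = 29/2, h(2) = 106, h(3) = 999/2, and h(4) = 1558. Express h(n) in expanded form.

Write h(n) = an^4 + bn^3 + cn^2 + dn + e. Substituting each data point gives a linear system:
  e = 6
  a + b + c + d + e = 29/2
  16a + 8b + 4c + 2d + e = 106
  81a + 27b + 9c + 3d + e = 999/2
  256a + 64b + 16c + 4d + e = 1558
Solving the system yields a = 6, b = 1/2, c = -2, d = 4, e = 6.
So h(n) = 6n^4 + (1/2)n^3 - 2n^2 + 4n + 6.
Check: h(1) = 29/2. ✓

h(n) = 6n^4 + (1/2)n^3 - 2n^2 + 4n + 6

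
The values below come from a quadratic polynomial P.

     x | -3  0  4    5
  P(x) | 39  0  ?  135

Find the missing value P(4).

88

The 3 known points determine the degree-2 polynomial uniquely.
Write P(x) = ax^2 + bx + c. Substituting each data point gives a linear system:
  9a - 3b + c = 39
  c = 0
  25a + 5b + c = 135
Solving the system yields a = 5, b = 2, c = 0.
So P(x) = 5x² + 2x.
Then P(4) = 88.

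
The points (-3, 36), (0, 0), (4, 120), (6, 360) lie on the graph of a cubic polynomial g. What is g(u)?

g(u) = u^3 + 5u^2 - 6u

Write g(u) = au^3 + bu^2 + cu + d. Substituting each data point gives a linear system:
  -27a + 9b - 3c + d = 36
  d = 0
  64a + 16b + 4c + d = 120
  216a + 36b + 6c + d = 360
Solving the system yields a = 1, b = 5, c = -6, d = 0.
So g(u) = u^3 + 5u^2 - 6u.
Check: g(6) = 360. ✓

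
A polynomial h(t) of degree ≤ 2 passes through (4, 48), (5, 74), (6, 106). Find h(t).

Using the Lagrange interpolation formula with nodes 4, 5, 6:
  L_0(t) = (t - 5)(t - 6) / 2
  L_1(t) = (t - 4)(t - 6) / -1
  L_2(t) = (t - 4)(t - 5) / 2
Then h(t) = 48·L_0(t) + 74·L_1(t) + 106·L_2(t).
Expanding and collecting terms gives h(t) = 3t^2 - t + 4.
Check: h(4) = 48. ✓

h(t) = 3t^2 - t + 4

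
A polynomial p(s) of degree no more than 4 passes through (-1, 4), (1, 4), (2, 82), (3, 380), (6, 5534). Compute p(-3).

332

Using the Lagrange interpolation formula with nodes -1, 1, 2, 3, 6:
  L_0(s) = (s - 1)(s - 2)(s - 3)(s - 6) / 168
  L_1(s) = (s + 1)(s - 2)(s - 3)(s - 6) / -20
  L_2(s) = (s + 1)(s - 1)(s - 3)(s - 6) / 12
  L_3(s) = (s + 1)(s - 1)(s - 2)(s - 6) / -24
  L_4(s) = (s + 1)(s - 1)(s - 2)(s - 3) / 420
Then p(s) = 4·L_0(s) + 4·L_1(s) + 82·L_2(s) + 380·L_3(s) + 5534·L_4(s).
Expanding and collecting terms gives p(s) = 4s^4 + s^3 + 4s^2 - s - 4.
Evaluating at s = -3: p(-3) = 332.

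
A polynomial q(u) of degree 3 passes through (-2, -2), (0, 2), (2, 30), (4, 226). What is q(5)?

Using the Lagrange interpolation formula with nodes -2, 0, 2, 4:
  L_0(u) = u(u - 2)(u - 4) / -48
  L_1(u) = (u + 2)(u - 2)(u - 4) / 16
  L_2(u) = (u + 2)u(u - 4) / -16
  L_3(u) = (u + 2)u(u - 2) / 48
Then q(u) = -2·L_0(u) + 2·L_1(u) + 30·L_2(u) + 226·L_3(u).
Expanding and collecting terms gives q(u) = 3u^3 + 3u^2 - 4u + 2.
Evaluating at u = 5: q(5) = 432.

432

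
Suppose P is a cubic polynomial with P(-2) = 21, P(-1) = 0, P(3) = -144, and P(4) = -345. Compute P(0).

Using the Lagrange interpolation formula with nodes -2, -1, 3, 4:
  L_0(x) = (x + 1)(x - 3)(x - 4) / -30
  L_1(x) = (x + 2)(x - 3)(x - 4) / 20
  L_2(x) = (x + 2)(x + 1)(x - 4) / -20
  L_3(x) = (x + 2)(x + 1)(x - 3) / 30
Then P(x) = 21·L_0(x) + 0·L_1(x) - 144·L_2(x) - 345·L_3(x).
Expanding and collecting terms gives P(x) = -5x^3 - 3x^2 + 5x + 3.
Evaluating at x = 0: P(0) = 3.

3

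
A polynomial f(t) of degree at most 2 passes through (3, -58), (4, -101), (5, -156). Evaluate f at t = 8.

-393

Write f(t) = at^2 + bt + c. Substituting each data point gives a linear system:
  9a + 3b + c = -58
  16a + 4b + c = -101
  25a + 5b + c = -156
Solving the system yields a = -6, b = -1, c = -1.
So f(t) = -6t^2 - t - 1.
Then f(8) = -393.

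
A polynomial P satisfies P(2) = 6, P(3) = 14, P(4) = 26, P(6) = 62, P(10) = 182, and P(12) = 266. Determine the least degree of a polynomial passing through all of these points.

Divided differences on the nodes 2, 3, 4, 6, 10, 12:
  order 0: 6  14  26  62  182  266
  order 1: 8  12  18  30  42
  order 2: 2  2  2  2
  order 3: 0  0  0
  order 4: 0  0
  order 5: 0
The order-2 divided differences are all 2 (nonzero) and every higher order vanishes, so the data lies on a polynomial of degree exactly 2.

2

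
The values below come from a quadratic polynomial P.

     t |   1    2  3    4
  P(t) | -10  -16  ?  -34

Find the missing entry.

-24

The 3 known points determine the degree-2 polynomial uniquely.
Write P(t) = at^2 + bt + c. Substituting each data point gives a linear system:
  a + b + c = -10
  4a + 2b + c = -16
  16a + 4b + c = -34
Solving the system yields a = -1, b = -3, c = -6.
So P(t) = -t^2 - 3t - 6.
Then P(3) = -24.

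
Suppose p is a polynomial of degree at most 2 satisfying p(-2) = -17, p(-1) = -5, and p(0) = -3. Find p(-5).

Forward differences of the values at u = -2, -1, 0:
  p  : -17  -5  -3
  Δ  : 12  2
  Δ^2: -10
The second differences are constant, confirming degree 2.
Interpolating (Newton forward form) and evaluating at u = -5 gives p(-5) = -113.

-113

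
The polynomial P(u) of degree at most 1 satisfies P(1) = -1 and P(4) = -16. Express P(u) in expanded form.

Write P(u) = au + b. Substituting each data point gives a linear system:
  a + b = -1
  4a + b = -16
Solving the system yields a = -5, b = 4.
So P(u) = -5u + 4.
Check: P(4) = -16. ✓

P(u) = -5u + 4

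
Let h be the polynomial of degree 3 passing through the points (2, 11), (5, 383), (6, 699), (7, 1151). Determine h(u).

h(u) = 4u^3 - 4u^2 - 4u + 3

Using the Lagrange interpolation formula with nodes 2, 5, 6, 7:
  L_0(u) = (u - 5)(u - 6)(u - 7) / -60
  L_1(u) = (u - 2)(u - 6)(u - 7) / 6
  L_2(u) = (u - 2)(u - 5)(u - 7) / -4
  L_3(u) = (u - 2)(u - 5)(u - 6) / 10
Then h(u) = 11·L_0(u) + 383·L_1(u) + 699·L_2(u) + 1151·L_3(u).
Expanding and collecting terms gives h(u) = 4u^3 - 4u^2 - 4u + 3.
Check: h(5) = 383. ✓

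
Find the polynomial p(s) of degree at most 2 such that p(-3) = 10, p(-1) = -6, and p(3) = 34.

Using the Lagrange interpolation formula with nodes -3, -1, 3:
  L_0(s) = (s + 1)(s - 3) / 12
  L_1(s) = (s + 3)(s - 3) / -8
  L_2(s) = (s + 3)(s + 1) / 24
Then p(s) = 10·L_0(s) - 6·L_1(s) + 34·L_2(s).
Expanding and collecting terms gives p(s) = 3s² + 4s - 5.
Check: p(-1) = -6. ✓

p(s) = 3s^2 + 4s - 5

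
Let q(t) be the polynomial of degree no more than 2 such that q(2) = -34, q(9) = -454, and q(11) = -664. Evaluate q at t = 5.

-154

Using the Lagrange interpolation formula with nodes 2, 9, 11:
  L_0(t) = (t - 9)(t - 11) / 63
  L_1(t) = (t - 2)(t - 11) / -14
  L_2(t) = (t - 2)(t - 9) / 18
Then q(t) = -34·L_0(t) - 454·L_1(t) - 664·L_2(t).
Expanding and collecting terms gives q(t) = -5t^2 - 5t - 4.
Evaluating at t = 5: q(5) = -154.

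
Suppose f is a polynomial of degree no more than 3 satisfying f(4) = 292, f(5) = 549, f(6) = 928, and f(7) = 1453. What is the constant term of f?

4

Write f(x) = ax^3 + bx^2 + cx + d. Substituting each data point gives a linear system:
  64a + 16b + 4c + d = 292
  125a + 25b + 5c + d = 549
  216a + 36b + 6c + d = 928
  343a + 49b + 7c + d = 1453
Solving the system yields a = 4, b = 1, c = 4, d = 4.
So f(x) = 4x^3 + x^2 + 4x + 4.
The constant term is 4.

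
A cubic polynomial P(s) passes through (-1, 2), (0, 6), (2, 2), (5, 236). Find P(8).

Write P(s) = as^3 + bs^2 + cs + d. Substituting each data point gives a linear system:
  -a + b - c + d = 2
  d = 6
  8a + 4b + 2c + d = 2
  125a + 25b + 5c + d = 236
Solving the system yields a = 3, b = -5, c = -4, d = 6.
So P(s) = 3s^3 - 5s^2 - 4s + 6.
Then P(8) = 1190.

1190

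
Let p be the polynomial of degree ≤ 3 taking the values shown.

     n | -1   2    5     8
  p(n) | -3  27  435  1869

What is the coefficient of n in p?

Write p(n) = an^3 + bn^2 + cn + d. Substituting each data point gives a linear system:
  -a + b - c + d = -3
  8a + 4b + 2c + d = 27
  125a + 25b + 5c + d = 435
  512a + 64b + 8c + d = 1869
Solving the system yields a = 4, b = -3, c = 1, d = 5.
So p(n) = 4n^3 - 3n^2 + n + 5.
The coefficient of n is 1.

1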